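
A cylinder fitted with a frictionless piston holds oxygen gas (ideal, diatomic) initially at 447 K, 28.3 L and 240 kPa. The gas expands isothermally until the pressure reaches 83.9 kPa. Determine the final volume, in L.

Isothermal: T stays 447 K; PV = const ⇒ V₂ = 81.0 L, P₂ = 83.9 kPa.

81.0 L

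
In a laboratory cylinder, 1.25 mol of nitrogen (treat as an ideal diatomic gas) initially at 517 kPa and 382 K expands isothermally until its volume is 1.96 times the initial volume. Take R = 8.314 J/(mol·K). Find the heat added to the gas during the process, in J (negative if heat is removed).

2670 J

V₁ = nRT₁/P₁ = 1.25×8.314×382/517 = 7.68 L.
Isothermal: T stays 382 K; PV = const ⇒ V₂ = 15.1 L, P₂ = 264 kPa.
ΔU = 0 (ideal gas, T constant).
W = nRT ln(V₂/V₁) = 1.25×8.314×382×ln(1.96) = 2670 J.
Q = ΔU + W = 2670 J.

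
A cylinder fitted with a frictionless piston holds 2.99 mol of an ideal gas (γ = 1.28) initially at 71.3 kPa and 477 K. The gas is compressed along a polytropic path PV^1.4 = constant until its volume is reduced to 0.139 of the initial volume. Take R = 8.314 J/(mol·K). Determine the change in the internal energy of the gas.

50900 J

V₁ = nRT₁/P₁ = 2.99×8.314×477/71.3 = 166 L.
Polytropic n=1.4: T₂ = T₁(V₁/V₂)^(n−1) = 477×(7.19)^0.40 = 1050 K; P₂ = P₁(V₁/V₂)^n = 1130 kPa.
For an ideal gas ΔU = nCvΔT with Cv = R/(γ−1) = 29.7 J/(mol·K).
ΔU = 2.99×29.7×(1050−477) = 50900 J.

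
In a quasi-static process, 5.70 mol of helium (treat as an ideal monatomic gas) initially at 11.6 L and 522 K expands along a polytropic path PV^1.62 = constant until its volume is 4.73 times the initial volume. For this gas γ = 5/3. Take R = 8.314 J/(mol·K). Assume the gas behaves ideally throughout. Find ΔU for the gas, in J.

-22900 J

P₁ = nRT₁/V₁ = 5.70×8.314×522/11.6 = 2130 kPa.
Polytropic n=1.62: T₂ = T₁(V₁/V₂)^(n−1) = 522×(0.211)^0.62 = 199 K; P₂ = P₁(V₁/V₂)^n = 172 kPa.
For an ideal gas ΔU = nCvΔT with Cv = (3/2)R = 12.5 J/(mol·K).
ΔU = 5.70×12.5×(199−522) = -22900 J.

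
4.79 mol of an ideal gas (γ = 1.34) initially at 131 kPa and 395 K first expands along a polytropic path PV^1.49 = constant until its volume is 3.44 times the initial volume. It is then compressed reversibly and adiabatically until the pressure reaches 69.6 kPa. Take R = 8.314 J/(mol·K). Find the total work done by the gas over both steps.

5520 J

V₁ = nRT₁/P₁ = 4.79×8.314×395/131 = 120 L.
Step 1 — Polytropic n=1.49: T₂ = T₁(V₁/V₂)^(n−1) = 395×(0.291)^0.49 = 216 K; P₂ = P₁(V₁/V₂)^n = 20.8 kPa.
W = (P₁V₁−P₂V₂)/(n−1) = (131×120−20.8×413)/0.49 = 14600 J.
ΔU = nCvΔT = 4.79×24.5×(216−395) = -21000 J.
Q = ΔU + W = -6430 J.
State after step 1: P = 20.8 kPa, V = 413 L, T = 216 K.
Step 2 — Adiabatic: T₂/T₁ = (P₂/P₁)^((γ−1)/γ) ⇒ T₂ = 216×(3.35)^0.254 = 293 K; V₂ = 168 L.
ΔU = nCvΔT = 4.79×24.5×(293−216) = 9060 J.
Q = 0 for an adiabatic process, so W = −ΔU = -9060 J.
Net over both steps: W = 5520 J, Q = -6430 J, ΔU = -11900 J.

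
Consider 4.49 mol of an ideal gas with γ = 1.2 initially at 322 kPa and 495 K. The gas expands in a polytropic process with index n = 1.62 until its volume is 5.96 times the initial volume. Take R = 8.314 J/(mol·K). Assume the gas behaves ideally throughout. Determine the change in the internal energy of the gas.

-61800 J

V₁ = nRT₁/P₁ = 4.49×8.314×495/322 = 57.4 L.
Polytropic n=1.62: T₂ = T₁(V₁/V₂)^(n−1) = 495×(0.168)^0.62 = 164 K; P₂ = P₁(V₁/V₂)^n = 17.9 kPa.
For an ideal gas ΔU = nCvΔT with Cv = R/(γ−1) = 41.6 J/(mol·K).
ΔU = 4.49×41.6×(164−495) = -61800 J.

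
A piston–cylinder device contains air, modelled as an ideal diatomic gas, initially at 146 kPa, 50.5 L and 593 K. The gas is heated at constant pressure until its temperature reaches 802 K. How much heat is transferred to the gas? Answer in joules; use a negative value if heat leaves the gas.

n = P₁V₁/(RT₁) = 146×50.5/(8.314×593) = 1.50 mol.
Isobaric: P stays 146 kPa; V/T = const ⇒ T₂ = 802 K, V₂ = 68.3 L.
W = PΔV = 146×(68.3−50.5) kPa·L = 2600 J.
ΔU = nCvΔT = 1.50×20.8×(802−593) = 6500 J.
Q = ΔU + W = nCpΔT = 9100 J.

9100 J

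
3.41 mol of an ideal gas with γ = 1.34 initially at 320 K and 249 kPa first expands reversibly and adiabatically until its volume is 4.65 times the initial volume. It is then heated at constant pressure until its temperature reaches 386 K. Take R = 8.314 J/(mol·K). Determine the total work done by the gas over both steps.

V₁ = nRT₁/P₁ = 3.41×8.314×320/249 = 36.4 L.
Step 1 — Adiabatic: TV^(γ−1) = const ⇒ T₂ = 320×(0.215)^0.340 = 190 K; PV^γ = const ⇒ P₂ = 31.8 kPa.
ΔU = nCvΔT = 3.41×24.5×(190−320) = -10900 J.
Q = 0 for an adiabatic process, so W = −ΔU = 10900 J.
State after step 1: P = 31.8 kPa, V = 169 L, T = 190 K.
Step 2 — Isobaric: P stays 31.8 kPa; V/T = const ⇒ T₂ = 386 K, V₂ = 345 L.
W = PΔV = 31.8×(345−169) kPa·L = 5560 J.
ΔU = nCvΔT = 3.41×24.5×(386−190) = 16400 J.
Q = ΔU + W = nCpΔT = 21900 J.
Net over both steps: W = 16400 J, Q = 21900 J, ΔU = 5500 J.

16400 J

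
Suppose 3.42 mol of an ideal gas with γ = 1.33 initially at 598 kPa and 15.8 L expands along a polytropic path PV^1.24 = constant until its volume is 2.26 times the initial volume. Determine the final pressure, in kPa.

T₁ = P₁V₁/(nR) = 598×15.8/(3.42×8.314) = 332 K.
Polytropic n=1.24: T₂ = T₁(V₁/V₂)^(n−1) = 332×(0.442)^0.24 = 273 K; P₂ = P₁(V₁/V₂)^n = 218 kPa.

218 kPa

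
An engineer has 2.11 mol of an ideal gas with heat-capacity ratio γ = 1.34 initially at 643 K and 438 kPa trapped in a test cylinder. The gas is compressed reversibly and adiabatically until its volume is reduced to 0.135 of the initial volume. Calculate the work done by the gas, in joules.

V₁ = nRT₁/P₁ = 2.11×8.314×643/438 = 25.8 L.
Adiabatic: TV^(γ−1) = const ⇒ T₂ = 643×(7.41)^0.340 = 1270 K; PV^γ = const ⇒ P₂ = 6410 kPa.
ΔU = nCvΔT = 2.11×24.5×(1270−643) = 32400 J.
Q = 0 for an adiabatic process, so W = −ΔU = -32400 J.

-32400 J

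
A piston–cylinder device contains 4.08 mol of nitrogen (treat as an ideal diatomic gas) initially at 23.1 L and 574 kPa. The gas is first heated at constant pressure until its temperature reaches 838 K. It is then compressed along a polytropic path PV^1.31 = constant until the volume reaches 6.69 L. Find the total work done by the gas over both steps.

T₁ = P₁V₁/(nR) = 574×23.1/(4.08×8.314) = 391 K.
Step 1 — Isobaric: P stays 574 kPa; V/T = const ⇒ T₂ = 838 K, V₂ = 49.5 L.
W = PΔV = 574×(49.5−23.1) kPa·L = 15200 J.
ΔU = nCvΔT = 4.08×20.8×(838−391) = 37900 J.
Q = ΔU + W = nCpΔT = 53100 J.
State after step 1: P = 574 kPa, V = 49.5 L, T = 838 K.
Step 2 — Polytropic n=1.31: T₂ = T₁(V₁/V₂)^(n−1) = 838×(7.40)^0.31 = 1560 K; P₂ = P₁(V₁/V₂)^n = 7900 kPa.
W = (P₁V₁−P₂V₂)/(n−1) = (574×49.5−7900×6.69)/0.31 = -78900 J.
ΔU = nCvΔT = 4.08×20.8×(1560−838) = 61100 J.
Q = ΔU + W = -17700 J.
Net over both steps: W = -63700 J, Q = 35300 J, ΔU = 99000 J.

-63700 J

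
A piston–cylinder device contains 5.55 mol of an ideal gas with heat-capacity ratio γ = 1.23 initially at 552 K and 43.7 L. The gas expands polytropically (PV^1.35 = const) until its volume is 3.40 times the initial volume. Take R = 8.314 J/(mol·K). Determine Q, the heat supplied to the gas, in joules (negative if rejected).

-13200 J

P₁ = nRT₁/V₁ = 5.55×8.314×552/43.7 = 583 kPa.
Polytropic n=1.35: T₂ = T₁(V₁/V₂)^(n−1) = 552×(0.294)^0.35 = 360 K; P₂ = P₁(V₁/V₂)^n = 112 kPa.
W = (P₁V₁−P₂V₂)/(n−1) = (583×43.7−112×149)/0.35 = 25400 J.
ΔU = nCvΔT = 5.55×36.1×(360−552) = -38600 J.
Q = ΔU + W = -13200 J.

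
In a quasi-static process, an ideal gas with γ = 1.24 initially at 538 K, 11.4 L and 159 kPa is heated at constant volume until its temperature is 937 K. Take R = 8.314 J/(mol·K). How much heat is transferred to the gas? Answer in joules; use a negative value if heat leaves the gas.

5600 J

n = P₁V₁/(RT₁) = 159×11.4/(8.314×538) = 0.405 mol.
Isochoric: V stays 11.4 L; P/T = const ⇒ T₂ = 937 K, P₂ = 277 kPa.
W = 0 (no volume change).
ΔU = nCvΔT = 0.405×34.6×(937−538) = 5600 J.
Q = ΔU = 5600 J.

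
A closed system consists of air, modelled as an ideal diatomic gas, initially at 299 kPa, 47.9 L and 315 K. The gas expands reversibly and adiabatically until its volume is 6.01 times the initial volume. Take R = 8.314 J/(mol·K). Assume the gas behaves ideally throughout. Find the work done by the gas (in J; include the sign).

18300 J

n = P₁V₁/(RT₁) = 299×47.9/(8.314×315) = 5.47 mol.
Adiabatic: TV^(γ−1) = const ⇒ T₂ = 315×(0.166)^0.400 = 154 K; PV^γ = const ⇒ P₂ = 24.3 kPa.
ΔU = nCvΔT = 5.47×20.8×(154−315) = -18300 J.
Q = 0 for an adiabatic process, so W = −ΔU = 18300 J.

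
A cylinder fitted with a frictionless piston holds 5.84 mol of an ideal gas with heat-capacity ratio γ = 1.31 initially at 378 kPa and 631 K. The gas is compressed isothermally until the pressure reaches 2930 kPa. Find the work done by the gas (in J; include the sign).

V₁ = nRT₁/P₁ = 5.84×8.314×631/378 = 81.1 L.
Isothermal: T stays 631 K; PV = const ⇒ V₂ = 10.5 L, P₂ = 2930 kPa.
W = nRT ln(V₂/V₁) = 5.84×8.314×631×ln(0.129) = -62700 J.

-62700 J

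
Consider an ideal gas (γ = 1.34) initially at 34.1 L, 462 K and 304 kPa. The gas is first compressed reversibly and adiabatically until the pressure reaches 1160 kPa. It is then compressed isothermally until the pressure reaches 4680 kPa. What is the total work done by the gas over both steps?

-32600 J

n = P₁V₁/(RT₁) = 304×34.1/(8.314×462) = 2.70 mol.
Step 1 — Adiabatic: T₂/T₁ = (P₂/P₁)^((γ−1)/γ) ⇒ T₂ = 462×(3.82)^0.254 = 649 K; V₂ = 12.6 L.
ΔU = nCvΔT = 2.70×24.5×(649−462) = 12300 J.
Q = 0 for an adiabatic process, so W = −ΔU = -12300 J.
State after step 1: P = 1160 kPa, V = 12.6 L, T = 649 K.
Step 2 — Isothermal: T stays 649 K; PV = const ⇒ V₂ = 3.11 L, P₂ = 4680 kPa.
ΔU = 0 (ideal gas, T constant).
W = nRT ln(V₂/V₁) = 2.70×8.314×649×ln(0.248) = -20300 J.
Q = ΔU + W = -20300 J.
Net over both steps: W = -32600 J, Q = -20300 J, ΔU = 12300 J.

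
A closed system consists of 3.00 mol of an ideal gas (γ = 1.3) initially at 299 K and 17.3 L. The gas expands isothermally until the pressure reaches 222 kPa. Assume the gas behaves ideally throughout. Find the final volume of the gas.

33.6 L

P₁ = nRT₁/V₁ = 3.00×8.314×299/17.3 = 431 kPa.
Isothermal: T stays 299 K; PV = const ⇒ V₂ = 33.6 L, P₂ = 222 kPa.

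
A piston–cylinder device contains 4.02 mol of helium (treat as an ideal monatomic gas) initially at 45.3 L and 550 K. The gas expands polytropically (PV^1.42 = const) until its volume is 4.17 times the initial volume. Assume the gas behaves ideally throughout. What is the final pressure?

53.4 kPa

P₁ = nRT₁/V₁ = 4.02×8.314×550/45.3 = 406 kPa.
Polytropic n=1.42: T₂ = T₁(V₁/V₂)^(n−1) = 550×(0.240)^0.42 = 302 K; P₂ = P₁(V₁/V₂)^n = 53.4 kPa.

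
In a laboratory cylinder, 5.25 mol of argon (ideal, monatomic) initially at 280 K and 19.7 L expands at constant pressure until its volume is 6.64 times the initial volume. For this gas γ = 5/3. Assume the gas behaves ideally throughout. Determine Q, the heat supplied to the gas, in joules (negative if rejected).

172000 J

P₁ = nRT₁/V₁ = 5.25×8.314×280/19.7 = 620 kPa.
Isobaric: P stays 620 kPa; V/T = const ⇒ T₂ = 1860 K, V₂ = 131 L.
W = PΔV = 620×(131−19.7) kPa·L = 68900 J.
ΔU = nCvΔT = 5.25×12.5×(1860−280) = 103000 J.
Q = ΔU + W = nCpΔT = 172000 J.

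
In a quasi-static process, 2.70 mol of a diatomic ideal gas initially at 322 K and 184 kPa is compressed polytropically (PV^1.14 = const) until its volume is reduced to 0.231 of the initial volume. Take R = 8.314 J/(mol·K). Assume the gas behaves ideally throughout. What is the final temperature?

V₁ = nRT₁/P₁ = 2.70×8.314×322/184 = 39.3 L.
Polytropic n=1.14: T₂ = T₁(V₁/V₂)^(n−1) = 322×(4.33)^0.14 = 395 K; P₂ = P₁(V₁/V₂)^n = 978 kPa.

395 K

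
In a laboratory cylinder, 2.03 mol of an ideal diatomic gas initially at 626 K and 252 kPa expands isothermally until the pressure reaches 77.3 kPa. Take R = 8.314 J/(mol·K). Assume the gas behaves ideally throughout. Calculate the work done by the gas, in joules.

12500 J

V₁ = nRT₁/P₁ = 2.03×8.314×626/252 = 41.9 L.
Isothermal: T stays 626 K; PV = const ⇒ V₂ = 137 L, P₂ = 77.3 kPa.
W = nRT ln(V₂/V₁) = 2.03×8.314×626×ln(3.26) = 12500 J.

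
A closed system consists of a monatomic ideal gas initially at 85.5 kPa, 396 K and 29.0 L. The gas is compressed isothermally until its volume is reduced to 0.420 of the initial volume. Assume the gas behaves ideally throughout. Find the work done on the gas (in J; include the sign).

n = P₁V₁/(RT₁) = 85.5×29.0/(8.314×396) = 0.753 mol.
Isothermal: T stays 396 K; PV = const ⇒ V₂ = 12.2 L, P₂ = 204 kPa.
W = nRT ln(V₂/V₁) = 0.753×8.314×396×ln(0.420) = -2150 J.
Work done on the gas = −W_by = 2150 J.

2150 J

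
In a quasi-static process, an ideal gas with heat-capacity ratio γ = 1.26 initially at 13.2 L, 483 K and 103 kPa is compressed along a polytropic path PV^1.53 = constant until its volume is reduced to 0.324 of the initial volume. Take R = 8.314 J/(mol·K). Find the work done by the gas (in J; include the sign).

-2100 J

n = P₁V₁/(RT₁) = 103×13.2/(8.314×483) = 0.339 mol.
Polytropic n=1.53: T₂ = T₁(V₁/V₂)^(n−1) = 483×(3.09)^0.53 = 878 K; P₂ = P₁(V₁/V₂)^n = 578 kPa.
W = (P₁V₁−P₂V₂)/(n−1) = (103×13.2−578×4.28)/0.53 = -2100 J.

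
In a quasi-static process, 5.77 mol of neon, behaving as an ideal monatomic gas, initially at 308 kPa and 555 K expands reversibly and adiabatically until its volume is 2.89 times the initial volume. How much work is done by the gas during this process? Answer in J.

20300 J

V₁ = nRT₁/P₁ = 5.77×8.314×555/308 = 86.4 L.
Adiabatic: TV^(γ−1) = const ⇒ T₂ = 555×(0.346)^0.667 = 274 K; PV^γ = const ⇒ P₂ = 52.5 kPa.
ΔU = nCvΔT = 5.77×12.5×(274−555) = -20300 J.
Q = 0 for an adiabatic process, so W = −ΔU = 20300 J.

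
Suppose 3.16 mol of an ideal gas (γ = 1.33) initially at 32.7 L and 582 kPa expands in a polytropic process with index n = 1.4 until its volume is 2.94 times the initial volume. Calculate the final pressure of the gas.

129 kPa

T₁ = P₁V₁/(nR) = 582×32.7/(3.16×8.314) = 724 K.
Polytropic n=1.4: T₂ = T₁(V₁/V₂)^(n−1) = 724×(0.340)^0.40 = 471 K; P₂ = P₁(V₁/V₂)^n = 129 kPa.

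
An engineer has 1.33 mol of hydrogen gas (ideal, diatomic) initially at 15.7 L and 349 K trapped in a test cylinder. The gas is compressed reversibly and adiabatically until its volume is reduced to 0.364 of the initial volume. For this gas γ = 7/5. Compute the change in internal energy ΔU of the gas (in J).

4810 J

P₁ = nRT₁/V₁ = 1.33×8.314×349/15.7 = 246 kPa.
Adiabatic: TV^(γ−1) = const ⇒ T₂ = 349×(2.75)^0.400 = 523 K; PV^γ = const ⇒ P₂ = 1010 kPa.
For an ideal gas ΔU = nCvΔT with Cv = (5/2)R = 20.8 J/(mol·K).
ΔU = 1.33×20.8×(523−349) = 4810 J.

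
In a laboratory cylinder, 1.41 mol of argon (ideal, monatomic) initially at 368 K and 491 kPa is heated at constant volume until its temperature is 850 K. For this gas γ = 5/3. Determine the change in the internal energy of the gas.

V₁ = nRT₁/P₁ = 1.41×8.314×368/491 = 8.79 L.
Isochoric: V stays 8.79 L; P/T = const ⇒ T₂ = 850 K, P₂ = 1130 kPa.
For an ideal gas ΔU = nCvΔT with Cv = (3/2)R = 12.5 J/(mol·K).
ΔU = 1.41×12.5×(850−368) = 8480 J.

8480 J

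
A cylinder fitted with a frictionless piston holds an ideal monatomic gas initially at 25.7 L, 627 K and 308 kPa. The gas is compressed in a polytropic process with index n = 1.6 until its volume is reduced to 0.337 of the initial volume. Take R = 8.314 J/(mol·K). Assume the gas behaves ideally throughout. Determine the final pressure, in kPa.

1760 kPa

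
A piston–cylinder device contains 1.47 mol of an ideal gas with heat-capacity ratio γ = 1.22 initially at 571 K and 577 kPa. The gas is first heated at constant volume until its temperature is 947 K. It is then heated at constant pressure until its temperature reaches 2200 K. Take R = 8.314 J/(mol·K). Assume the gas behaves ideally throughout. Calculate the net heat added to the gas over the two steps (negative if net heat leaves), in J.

106000 J

V₁ = nRT₁/P₁ = 1.47×8.314×571/577 = 12.1 L.
Step 1 — Isochoric: V stays 12.1 L; P/T = const ⇒ T₂ = 947 K, P₂ = 957 kPa.
W = 0 (no volume change).
ΔU = nCvΔT = 1.47×37.8×(947−571) = 20900 J.
Q = ΔU = 20900 J.
State after step 1: P = 957 kPa, V = 12.1 L, T = 947 K.
Step 2 — Isobaric: P stays 957 kPa; V/T = const ⇒ T₂ = 2200 K, V₂ = 28.1 L.
W = PΔV = 957×(28.1−12.1) kPa·L = 15300 J.
ΔU = nCvΔT = 1.47×37.8×(2200−947) = 69600 J.
Q = ΔU + W = nCpΔT = 84900 J.
Net over both steps: W = 15300 J, Q = 106000 J, ΔU = 90500 J.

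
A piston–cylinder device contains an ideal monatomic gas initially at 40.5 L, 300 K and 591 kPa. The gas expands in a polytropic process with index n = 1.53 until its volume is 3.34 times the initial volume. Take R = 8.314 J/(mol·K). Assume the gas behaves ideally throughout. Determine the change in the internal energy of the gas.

n = P₁V₁/(RT₁) = 591×40.5/(8.314×300) = 9.60 mol.
Polytropic n=1.53: T₂ = T₁(V₁/V₂)^(n−1) = 300×(0.299)^0.53 = 158 K; P₂ = P₁(V₁/V₂)^n = 93.4 kPa.
For an ideal gas ΔU = nCvΔT with Cv = (3/2)R = 12.5 J/(mol·K).
ΔU = 9.60×12.5×(158−300) = -17000 J.

-17000 J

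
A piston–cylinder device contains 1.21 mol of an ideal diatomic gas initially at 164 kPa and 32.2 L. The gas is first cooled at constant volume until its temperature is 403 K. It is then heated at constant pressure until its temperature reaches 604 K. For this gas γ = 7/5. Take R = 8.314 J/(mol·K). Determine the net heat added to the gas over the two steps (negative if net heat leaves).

T₁ = P₁V₁/(nR) = 164×32.2/(1.21×8.314) = 525 K.
Step 1 — Isochoric: V stays 32.2 L; P/T = const ⇒ T₂ = 403 K, P₂ = 126 kPa.
W = 0 (no volume change).
ΔU = nCvΔT = 1.21×20.8×(403−525) = -3070 J.
Q = ΔU = -3070 J.
State after step 1: P = 126 kPa, V = 32.2 L, T = 403 K.
Step 2 — Isobaric: P stays 126 kPa; V/T = const ⇒ T₂ = 604 K, V₂ = 48.3 L.
W = PΔV = 126×(48.3−32.2) kPa·L = 2020 J.
ΔU = nCvΔT = 1.21×20.8×(604−403) = 5060 J.
Q = ΔU + W = nCpΔT = 7080 J.
Net over both steps: W = 2020 J, Q = 4010 J, ΔU = 1990 J.

4010 J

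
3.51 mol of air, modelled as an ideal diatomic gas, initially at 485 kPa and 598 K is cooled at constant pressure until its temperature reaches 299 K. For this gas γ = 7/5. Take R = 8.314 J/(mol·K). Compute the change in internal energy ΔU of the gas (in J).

-21800 J

V₁ = nRT₁/P₁ = 3.51×8.314×598/485 = 36.0 L.
Isobaric: P stays 485 kPa; V/T = const ⇒ T₂ = 299 K, V₂ = 18.0 L.
For an ideal gas ΔU = nCvΔT with Cv = (5/2)R = 20.8 J/(mol·K).
ΔU = 3.51×20.8×(299−598) = -21800 J.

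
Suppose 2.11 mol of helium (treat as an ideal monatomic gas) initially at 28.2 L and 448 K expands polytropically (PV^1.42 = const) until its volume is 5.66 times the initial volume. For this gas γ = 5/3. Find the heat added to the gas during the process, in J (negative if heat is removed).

P₁ = nRT₁/V₁ = 2.11×8.314×448/28.2 = 279 kPa.
Polytropic n=1.42: T₂ = T₁(V₁/V₂)^(n−1) = 448×(0.177)^0.42 = 216 K; P₂ = P₁(V₁/V₂)^n = 23.8 kPa.
W = (P₁V₁−P₂V₂)/(n−1) = (279×28.2−23.8×160)/0.42 = 9680 J.
ΔU = nCvΔT = 2.11×12.5×(216−448) = -6100 J.
Q = ΔU + W = 3580 J.

3580 J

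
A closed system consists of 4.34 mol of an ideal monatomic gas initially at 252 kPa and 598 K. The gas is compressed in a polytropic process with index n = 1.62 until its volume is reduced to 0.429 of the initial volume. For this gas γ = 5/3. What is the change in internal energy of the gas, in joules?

22300 J

V₁ = nRT₁/P₁ = 4.34×8.314×598/252 = 85.6 L.
Polytropic n=1.62: T₂ = T₁(V₁/V₂)^(n−1) = 598×(2.33)^0.62 = 1010 K; P₂ = P₁(V₁/V₂)^n = 993 kPa.
For an ideal gas ΔU = nCvΔT with Cv = (3/2)R = 12.5 J/(mol·K).
ΔU = 4.34×12.5×(1010−598) = 22300 J.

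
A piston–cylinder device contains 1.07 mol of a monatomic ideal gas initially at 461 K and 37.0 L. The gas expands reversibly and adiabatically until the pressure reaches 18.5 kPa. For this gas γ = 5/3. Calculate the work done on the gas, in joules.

-3150 J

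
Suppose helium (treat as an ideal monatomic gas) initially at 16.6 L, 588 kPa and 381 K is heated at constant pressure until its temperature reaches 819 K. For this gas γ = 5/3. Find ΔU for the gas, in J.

16800 J

n = P₁V₁/(RT₁) = 588×16.6/(8.314×381) = 3.08 mol.
Isobaric: P stays 588 kPa; V/T = const ⇒ T₂ = 819 K, V₂ = 35.7 L.
For an ideal gas ΔU = nCvΔT with Cv = (3/2)R = 12.5 J/(mol·K).
ΔU = 3.08×12.5×(819−381) = 16800 J.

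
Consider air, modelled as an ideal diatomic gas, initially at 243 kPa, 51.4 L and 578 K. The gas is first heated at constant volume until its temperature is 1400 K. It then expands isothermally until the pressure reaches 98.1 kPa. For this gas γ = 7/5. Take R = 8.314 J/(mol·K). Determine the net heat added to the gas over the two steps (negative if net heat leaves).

98600 J

n = P₁V₁/(RT₁) = 243×51.4/(8.314×578) = 2.60 mol.
Step 1 — Isochoric: V stays 51.4 L; P/T = const ⇒ T₂ = 1400 K, P₂ = 589 kPa.
W = 0 (no volume change).
ΔU = nCvΔT = 2.60×20.8×(1400−578) = 44400 J.
Q = ΔU = 44400 J.
State after step 1: P = 589 kPa, V = 51.4 L, T = 1400 K.
Step 2 — Isothermal: T stays 1400 K; PV = const ⇒ V₂ = 308 L, P₂ = 98.1 kPa.
ΔU = 0 (ideal gas, T constant).
W = nRT ln(V₂/V₁) = 2.60×8.314×1400×ln(6.00) = 54200 J.
Q = ΔU + W = 54200 J.
Net over both steps: W = 54200 J, Q = 98600 J, ΔU = 44400 J.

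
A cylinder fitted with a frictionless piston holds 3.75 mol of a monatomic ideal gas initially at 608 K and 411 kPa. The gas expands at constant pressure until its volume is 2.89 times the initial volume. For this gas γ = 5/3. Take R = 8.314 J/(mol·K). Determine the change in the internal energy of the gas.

53700 J

V₁ = nRT₁/P₁ = 3.75×8.314×608/411 = 46.1 L.
Isobaric: P stays 411 kPa; V/T = const ⇒ T₂ = 1760 K, V₂ = 133 L.
For an ideal gas ΔU = nCvΔT with Cv = (3/2)R = 12.5 J/(mol·K).
ΔU = 3.75×12.5×(1760−608) = 53700 J.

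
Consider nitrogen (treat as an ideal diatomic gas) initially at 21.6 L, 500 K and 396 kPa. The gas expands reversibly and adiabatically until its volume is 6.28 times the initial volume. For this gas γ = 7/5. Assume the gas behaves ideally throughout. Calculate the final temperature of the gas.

Adiabatic: TV^(γ−1) = const ⇒ T₂ = 500×(0.159)^0.400 = 240 K; PV^γ = const ⇒ P₂ = 30.2 kPa.

240 K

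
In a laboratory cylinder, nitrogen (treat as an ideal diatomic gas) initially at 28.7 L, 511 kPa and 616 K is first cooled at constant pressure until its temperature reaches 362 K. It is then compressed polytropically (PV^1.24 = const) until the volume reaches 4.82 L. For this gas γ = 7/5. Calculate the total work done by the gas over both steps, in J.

n = P₁V₁/(RT₁) = 511×28.7/(8.314×616) = 2.86 mol.
Step 1 — Isobaric: P stays 511 kPa; V/T = const ⇒ T₂ = 362 K, V₂ = 16.9 L.
W = PΔV = 511×(16.9−28.7) kPa·L = -6050 J.
ΔU = nCvΔT = 2.86×20.8×(362−616) = -15100 J.
Q = ΔU + W = nCpΔT = -21200 J.
State after step 1: P = 511 kPa, V = 16.9 L, T = 362 K.
Step 2 — Polytropic n=1.24: T₂ = T₁(V₁/V₂)^(n−1) = 362×(3.50)^0.24 = 489 K; P₂ = P₁(V₁/V₂)^n = 2420 kPa.
W = (P₁V₁−P₂V₂)/(n−1) = (511×16.9−2420×4.82)/0.24 = -12600 J.
ΔU = nCvΔT = 2.86×20.8×(489−362) = 7560 J.
Q = ΔU + W = -5040 J.
Net over both steps: W = -18600 J, Q = -26200 J, ΔU = -7560 J.

-18600 J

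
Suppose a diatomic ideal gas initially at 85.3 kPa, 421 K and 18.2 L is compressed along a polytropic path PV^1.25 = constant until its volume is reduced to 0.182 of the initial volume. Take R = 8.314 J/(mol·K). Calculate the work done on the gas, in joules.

n = P₁V₁/(RT₁) = 85.3×18.2/(8.314×421) = 0.444 mol.
Polytropic n=1.25: T₂ = T₁(V₁/V₂)^(n−1) = 421×(5.49)^0.25 = 645 K; P₂ = P₁(V₁/V₂)^n = 718 kPa.
W = (P₁V₁−P₂V₂)/(n−1) = (85.3×18.2−718×3.31)/0.25 = -3300 J.
Work done on the gas = −W_by = 3300 J.

3300 J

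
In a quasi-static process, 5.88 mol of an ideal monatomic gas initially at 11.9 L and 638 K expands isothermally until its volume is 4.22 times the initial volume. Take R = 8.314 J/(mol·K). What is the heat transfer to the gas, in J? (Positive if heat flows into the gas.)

44900 J

P₁ = nRT₁/V₁ = 5.88×8.314×638/11.9 = 2620 kPa.
Isothermal: T stays 638 K; PV = const ⇒ V₂ = 50.2 L, P₂ = 621 kPa.
ΔU = 0 (ideal gas, T constant).
W = nRT ln(V₂/V₁) = 5.88×8.314×638×ln(4.22) = 44900 J.
Q = ΔU + W = 44900 J.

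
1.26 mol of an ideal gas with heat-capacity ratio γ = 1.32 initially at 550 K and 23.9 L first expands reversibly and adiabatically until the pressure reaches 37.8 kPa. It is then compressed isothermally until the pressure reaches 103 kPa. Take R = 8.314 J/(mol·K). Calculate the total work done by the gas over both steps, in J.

2830 J

P₁ = nRT₁/V₁ = 1.26×8.314×550/23.9 = 241 kPa.
Step 1 — Adiabatic: T₂/T₁ = (P₂/P₁)^((γ−1)/γ) ⇒ T₂ = 550×(0.157)^0.242 = 351 K; V₂ = 97.3 L.
ΔU = nCvΔT = 1.26×26.0×(351−550) = -6510 J.
Q = 0 for an adiabatic process, so W = −ΔU = 6510 J.
State after step 1: P = 37.8 kPa, V = 97.3 L, T = 351 K.
Step 2 — Isothermal: T stays 351 K; PV = const ⇒ V₂ = 35.7 L, P₂ = 103 kPa.
ΔU = 0 (ideal gas, T constant).
W = nRT ln(V₂/V₁) = 1.26×8.314×351×ln(0.367) = -3690 J.
Q = ΔU + W = -3690 J.
Net over both steps: W = 2830 J, Q = -3690 J, ΔU = -6510 J.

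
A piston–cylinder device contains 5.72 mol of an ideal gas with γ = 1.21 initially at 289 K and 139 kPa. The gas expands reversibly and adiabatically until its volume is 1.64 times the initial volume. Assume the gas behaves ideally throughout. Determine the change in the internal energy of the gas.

V₁ = nRT₁/P₁ = 5.72×8.314×289/139 = 98.9 L.
Adiabatic: TV^(γ−1) = const ⇒ T₂ = 289×(0.610)^0.210 = 260 K; PV^γ = const ⇒ P₂ = 76.4 kPa.
For an ideal gas ΔU = nCvΔT with Cv = R/(γ−1) = 39.6 J/(mol·K).
ΔU = 5.72×39.6×(260−289) = -6460 J.

-6460 J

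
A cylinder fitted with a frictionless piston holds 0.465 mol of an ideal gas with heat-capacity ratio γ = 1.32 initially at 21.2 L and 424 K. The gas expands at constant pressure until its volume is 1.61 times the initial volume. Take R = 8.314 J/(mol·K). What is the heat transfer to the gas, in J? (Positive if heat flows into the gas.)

P₁ = nRT₁/V₁ = 0.465×8.314×424/21.2 = 77.3 kPa.
Isobaric: P stays 77.3 kPa; V/T = const ⇒ T₂ = 683 K, V₂ = 34.1 L.
W = PΔV = 77.3×(34.1−21.2) kPa·L = 1000 J.
ΔU = nCvΔT = 0.465×26.0×(683−424) = 3120 J.
Q = ΔU + W = nCpΔT = 4120 J.

4120 J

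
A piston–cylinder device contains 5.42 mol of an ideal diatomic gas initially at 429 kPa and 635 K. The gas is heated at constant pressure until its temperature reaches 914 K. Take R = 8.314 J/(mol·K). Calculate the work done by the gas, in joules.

V₁ = nRT₁/P₁ = 5.42×8.314×635/429 = 66.7 L.
Isobaric: P stays 429 kPa; V/T = const ⇒ T₂ = 914 K, V₂ = 96.0 L.
W = PΔV = 429×(96.0−66.7) kPa·L = 12600 J.

12600 J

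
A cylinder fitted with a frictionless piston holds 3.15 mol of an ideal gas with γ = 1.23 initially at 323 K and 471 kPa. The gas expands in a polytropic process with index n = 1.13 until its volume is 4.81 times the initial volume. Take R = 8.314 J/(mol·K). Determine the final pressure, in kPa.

79.8 kPa

V₁ = nRT₁/P₁ = 3.15×8.314×323/471 = 18.0 L.
Polytropic n=1.13: T₂ = T₁(V₁/V₂)^(n−1) = 323×(0.208)^0.13 = 263 K; P₂ = P₁(V₁/V₂)^n = 79.8 kPa.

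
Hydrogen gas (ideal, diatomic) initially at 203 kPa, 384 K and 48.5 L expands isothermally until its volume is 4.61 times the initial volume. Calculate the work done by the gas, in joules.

15000 J

n = P₁V₁/(RT₁) = 203×48.5/(8.314×384) = 3.08 mol.
Isothermal: T stays 384 K; PV = const ⇒ V₂ = 224 L, P₂ = 44.0 kPa.
W = nRT ln(V₂/V₁) = 3.08×8.314×384×ln(4.61) = 15000 J.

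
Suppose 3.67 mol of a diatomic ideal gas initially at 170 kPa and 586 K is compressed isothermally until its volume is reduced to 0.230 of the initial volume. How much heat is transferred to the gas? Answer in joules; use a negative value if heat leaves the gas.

V₁ = nRT₁/P₁ = 3.67×8.314×586/170 = 105 L.
Isothermal: T stays 586 K; PV = const ⇒ V₂ = 24.2 L, P₂ = 739 kPa.
ΔU = 0 (ideal gas, T constant).
W = nRT ln(V₂/V₁) = 3.67×8.314×586×ln(0.230) = -26300 J.
Q = ΔU + W = -26300 J.

-26300 J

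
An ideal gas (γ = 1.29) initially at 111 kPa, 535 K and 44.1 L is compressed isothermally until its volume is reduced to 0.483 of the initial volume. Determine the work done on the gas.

n = P₁V₁/(RT₁) = 111×44.1/(8.314×535) = 1.10 mol.
Isothermal: T stays 535 K; PV = const ⇒ V₂ = 21.3 L, P₂ = 230 kPa.
W = nRT ln(V₂/V₁) = 1.10×8.314×535×ln(0.483) = -3560 J.
Work done on the gas = −W_by = 3560 J.

3560 J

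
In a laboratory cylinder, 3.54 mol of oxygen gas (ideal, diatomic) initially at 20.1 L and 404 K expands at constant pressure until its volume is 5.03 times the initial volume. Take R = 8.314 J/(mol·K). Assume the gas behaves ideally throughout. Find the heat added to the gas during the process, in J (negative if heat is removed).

P₁ = nRT₁/V₁ = 3.54×8.314×404/20.1 = 592 kPa.
Isobaric: P stays 592 kPa; V/T = const ⇒ T₂ = 2030 K, V₂ = 101 L.
W = PΔV = 592×(101−20.1) kPa·L = 47900 J.
ΔU = nCvΔT = 3.54×20.8×(2030−404) = 120000 J.
Q = ΔU + W = nCpΔT = 168000 J.

168000 J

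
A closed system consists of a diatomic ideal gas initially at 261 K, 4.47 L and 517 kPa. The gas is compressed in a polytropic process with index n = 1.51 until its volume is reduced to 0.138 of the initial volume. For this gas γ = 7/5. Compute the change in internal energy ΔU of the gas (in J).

10100 J

n = P₁V₁/(RT₁) = 517×4.47/(8.314×261) = 1.06 mol.
Polytropic n=1.51: T₂ = T₁(V₁/V₂)^(n−1) = 261×(7.25)^0.51 = 717 K; P₂ = P₁(V₁/V₂)^n = 10300 kPa.
For an ideal gas ΔU = nCvΔT with Cv = (5/2)R = 20.8 J/(mol·K).
ΔU = 1.06×20.8×(717−261) = 10100 J.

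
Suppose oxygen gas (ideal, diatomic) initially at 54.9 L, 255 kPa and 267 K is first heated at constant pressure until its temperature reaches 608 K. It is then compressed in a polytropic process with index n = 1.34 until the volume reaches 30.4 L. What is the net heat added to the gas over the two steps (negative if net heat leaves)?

n = P₁V₁/(RT₁) = 255×54.9/(8.314×267) = 6.31 mol.
Step 1 — Isobaric: P stays 255 kPa; V/T = const ⇒ T₂ = 608 K, V₂ = 125 L.
W = PΔV = 255×(125−54.9) kPa·L = 17900 J.
ΔU = nCvΔT = 6.31×20.8×(608−267) = 44700 J.
Q = ΔU + W = nCpΔT = 62600 J.
State after step 1: P = 255 kPa, V = 125 L, T = 608 K.
Step 2 — Polytropic n=1.34: T₂ = T₁(V₁/V₂)^(n−1) = 608×(4.11)^0.34 = 983 K; P₂ = P₁(V₁/V₂)^n = 1700 kPa.
W = (P₁V₁−P₂V₂)/(n−1) = (255×125−1700×30.4)/0.34 = -57900 J.
ΔU = nCvΔT = 6.31×20.8×(983−608) = 49200 J.
Q = ΔU + W = -8680 J.
Net over both steps: W = -40000 J, Q = 53900 J, ΔU = 93900 J.

53900 J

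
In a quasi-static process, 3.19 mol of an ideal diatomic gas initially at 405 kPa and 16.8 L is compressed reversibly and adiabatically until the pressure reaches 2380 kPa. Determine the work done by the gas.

-11200 J

T₁ = P₁V₁/(nR) = 405×16.8/(3.19×8.314) = 257 K.
Adiabatic: T₂/T₁ = (P₂/P₁)^((γ−1)/γ) ⇒ T₂ = 257×(5.88)^0.286 = 426 K; V₂ = 4.74 L.
ΔU = nCvΔT = 3.19×20.8×(426−257) = 11200 J.
Q = 0 for an adiabatic process, so W = −ΔU = -11200 J.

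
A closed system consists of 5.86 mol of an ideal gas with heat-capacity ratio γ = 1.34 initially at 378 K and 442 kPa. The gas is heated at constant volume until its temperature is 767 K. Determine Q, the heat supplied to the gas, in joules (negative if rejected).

V₁ = nRT₁/P₁ = 5.86×8.314×378/442 = 41.7 L.
Isochoric: V stays 41.7 L; P/T = const ⇒ T₂ = 767 K, P₂ = 897 kPa.
W = 0 (no volume change).
ΔU = nCvΔT = 5.86×24.5×(767−378) = 55700 J.
Q = ΔU = 55700 J.

55700 J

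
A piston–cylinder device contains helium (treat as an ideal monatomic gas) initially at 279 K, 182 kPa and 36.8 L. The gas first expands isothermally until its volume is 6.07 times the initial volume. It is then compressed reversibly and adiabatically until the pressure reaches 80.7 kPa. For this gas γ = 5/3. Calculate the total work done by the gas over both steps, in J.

7200 J

n = P₁V₁/(RT₁) = 182×36.8/(8.314×279) = 2.89 mol.
Step 1 — Isothermal: T stays 279 K; PV = const ⇒ V₂ = 223 L, P₂ = 30.0 kPa.
ΔU = 0 (ideal gas, T constant).
W = nRT ln(V₂/V₁) = 2.89×8.314×279×ln(6.07) = 12100 J.
Q = ΔU + W = 12100 J.
State after step 1: P = 30.0 kPa, V = 223 L, T = 279 K.
Step 2 — Adiabatic: T₂/T₁ = (P₂/P₁)^((γ−1)/γ) ⇒ T₂ = 279×(2.69)^0.400 = 415 K; V₂ = 123 L.
ΔU = nCvΔT = 2.89×12.5×(415−279) = 4880 J.
Q = 0 for an adiabatic process, so W = −ΔU = -4880 J.
Net over both steps: W = 7200 J, Q = 12100 J, ΔU = 4880 J.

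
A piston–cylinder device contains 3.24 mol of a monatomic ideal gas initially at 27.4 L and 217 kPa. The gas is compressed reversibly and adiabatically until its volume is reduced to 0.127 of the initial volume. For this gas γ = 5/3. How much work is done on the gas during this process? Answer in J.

26400 J

T₁ = P₁V₁/(nR) = 217×27.4/(3.24×8.314) = 221 K.
Adiabatic: TV^(γ−1) = const ⇒ T₂ = 221×(7.87)^0.667 = 874 K; PV^γ = const ⇒ P₂ = 6760 kPa.
ΔU = nCvΔT = 3.24×12.5×(874−221) = 26400 J.
Q = 0 for an adiabatic process, so W = −ΔU = -26400 J.
Work done on the gas = −W_by = 26400 J.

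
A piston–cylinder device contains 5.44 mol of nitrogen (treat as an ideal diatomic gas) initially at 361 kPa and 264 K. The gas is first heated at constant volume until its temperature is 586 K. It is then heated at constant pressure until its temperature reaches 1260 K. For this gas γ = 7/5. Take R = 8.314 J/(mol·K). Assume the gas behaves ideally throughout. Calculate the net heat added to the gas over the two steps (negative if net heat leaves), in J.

143000 J

V₁ = nRT₁/P₁ = 5.44×8.314×264/361 = 33.1 L.
Step 1 — Isochoric: V stays 33.1 L; P/T = const ⇒ T₂ = 586 K, P₂ = 801 kPa.
W = 0 (no volume change).
ΔU = nCvΔT = 5.44×20.8×(586−264) = 36400 J.
Q = ΔU = 36400 J.
State after step 1: P = 801 kPa, V = 33.1 L, T = 586 K.
Step 2 — Isobaric: P stays 801 kPa; V/T = const ⇒ T₂ = 1260 K, V₂ = 71.1 L.
W = PΔV = 801×(71.1−33.1) kPa·L = 30500 J.
ΔU = nCvΔT = 5.44×20.8×(1260−586) = 76200 J.
Q = ΔU + W = nCpΔT = 107000 J.
Net over both steps: W = 30500 J, Q = 143000 J, ΔU = 113000 J.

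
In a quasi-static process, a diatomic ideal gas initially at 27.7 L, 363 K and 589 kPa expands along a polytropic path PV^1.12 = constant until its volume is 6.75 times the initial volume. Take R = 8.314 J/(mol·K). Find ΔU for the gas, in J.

-8350 J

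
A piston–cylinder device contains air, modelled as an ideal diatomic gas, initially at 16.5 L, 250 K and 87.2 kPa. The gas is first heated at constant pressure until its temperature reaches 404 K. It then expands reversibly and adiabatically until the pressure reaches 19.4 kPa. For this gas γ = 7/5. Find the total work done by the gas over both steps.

2920 J

n = P₁V₁/(RT₁) = 87.2×16.5/(8.314×250) = 0.692 mol.
Step 1 — Isobaric: P stays 87.2 kPa; V/T = const ⇒ T₂ = 404 K, V₂ = 26.7 L.
W = PΔV = 87.2×(26.7−16.5) kPa·L = 886 J.
ΔU = nCvΔT = 0.692×20.8×(404−250) = 2220 J.
Q = ΔU + W = nCpΔT = 3100 J.
State after step 1: P = 87.2 kPa, V = 26.7 L, T = 404 K.
Step 2 — Adiabatic: T₂/T₁ = (P₂/P₁)^((γ−1)/γ) ⇒ T₂ = 404×(0.222)^0.286 = 263 K; V₂ = 78.0 L.
ΔU = nCvΔT = 0.692×20.8×(263−404) = -2030 J.
Q = 0 for an adiabatic process, so W = −ΔU = 2030 J.
Net over both steps: W = 2920 J, Q = 3100 J, ΔU = 186 J.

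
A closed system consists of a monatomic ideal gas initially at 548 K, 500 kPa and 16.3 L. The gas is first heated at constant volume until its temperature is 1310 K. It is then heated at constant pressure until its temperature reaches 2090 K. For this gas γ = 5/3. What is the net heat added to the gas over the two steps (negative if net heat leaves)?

n = P₁V₁/(RT₁) = 500×16.3/(8.314×548) = 1.79 mol.
Step 1 — Isochoric: V stays 16.3 L; P/T = const ⇒ T₂ = 1310 K, P₂ = 1200 kPa.
W = 0 (no volume change).
ΔU = nCvΔT = 1.79×12.5×(1310−548) = 17000 J.
Q = ΔU = 17000 J.
State after step 1: P = 1200 kPa, V = 16.3 L, T = 1310 K.
Step 2 — Isobaric: P stays 1200 kPa; V/T = const ⇒ T₂ = 2090 K, V₂ = 26.0 L.
W = PΔV = 1200×(26.0−16.3) kPa·L = 11600 J.
ΔU = nCvΔT = 1.79×12.5×(2090−1310) = 17400 J.
Q = ΔU + W = nCpΔT = 29000 J.
Net over both steps: W = 11600 J, Q = 46000 J, ΔU = 34400 J.

46000 J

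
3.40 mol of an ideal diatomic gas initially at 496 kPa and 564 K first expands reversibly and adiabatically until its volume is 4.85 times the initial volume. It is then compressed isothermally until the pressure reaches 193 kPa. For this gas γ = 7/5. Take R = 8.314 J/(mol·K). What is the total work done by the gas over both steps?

V₁ = nRT₁/P₁ = 3.40×8.314×564/496 = 32.1 L.
Step 1 — Adiabatic: TV^(γ−1) = const ⇒ T₂ = 564×(0.206)^0.400 = 300 K; PV^γ = const ⇒ P₂ = 54.4 kPa.
ΔU = nCvΔT = 3.40×20.8×(300−564) = -18700 J.
Q = 0 for an adiabatic process, so W = −ΔU = 18700 J.
State after step 1: P = 54.4 kPa, V = 156 L, T = 300 K.
Step 2 — Isothermal: T stays 300 K; PV = const ⇒ V₂ = 43.9 L, P₂ = 193 kPa.
ΔU = 0 (ideal gas, T constant).
W = nRT ln(V₂/V₁) = 3.40×8.314×300×ln(0.282) = -10700 J.
Q = ΔU + W = -10700 J.
Net over both steps: W = 7920 J, Q = -10700 J, ΔU = -18700 J.

7920 J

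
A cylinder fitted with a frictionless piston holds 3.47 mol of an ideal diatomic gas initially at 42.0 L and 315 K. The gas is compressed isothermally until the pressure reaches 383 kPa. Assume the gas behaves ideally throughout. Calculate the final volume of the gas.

23.7 L

P₁ = nRT₁/V₁ = 3.47×8.314×315/42.0 = 216 kPa.
Isothermal: T stays 315 K; PV = const ⇒ V₂ = 23.7 L, P₂ = 383 kPa.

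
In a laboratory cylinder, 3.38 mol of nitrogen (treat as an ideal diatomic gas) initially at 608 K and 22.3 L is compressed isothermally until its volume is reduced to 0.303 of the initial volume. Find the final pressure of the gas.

2530 kPa

P₁ = nRT₁/V₁ = 3.38×8.314×608/22.3 = 766 kPa.
Isothermal: T stays 608 K; PV = const ⇒ V₂ = 6.76 L, P₂ = 2530 kPa.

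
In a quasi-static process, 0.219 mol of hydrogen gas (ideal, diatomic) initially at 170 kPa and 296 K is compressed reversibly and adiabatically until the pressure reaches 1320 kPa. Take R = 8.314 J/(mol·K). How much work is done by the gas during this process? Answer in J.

V₁ = nRT₁/P₁ = 0.219×8.314×296/170 = 3.17 L.
Adiabatic: T₂/T₁ = (P₂/P₁)^((γ−1)/γ) ⇒ T₂ = 296×(7.76)^0.286 = 532 K; V₂ = 0.733 L.
ΔU = nCvΔT = 0.219×20.8×(532−296) = 1070 J.
Q = 0 for an adiabatic process, so W = −ΔU = -1070 J.

-1070 J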